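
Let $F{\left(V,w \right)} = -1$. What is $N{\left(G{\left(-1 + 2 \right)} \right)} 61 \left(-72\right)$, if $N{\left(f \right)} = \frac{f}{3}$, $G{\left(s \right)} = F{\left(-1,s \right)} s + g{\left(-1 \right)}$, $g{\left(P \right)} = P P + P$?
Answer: $1464$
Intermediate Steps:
$g{\left(P \right)} = P + P^{2}$ ($g{\left(P \right)} = P^{2} + P = P + P^{2}$)
$G{\left(s \right)} = - s$ ($G{\left(s \right)} = - s - \left(1 - 1\right) = - s - 0 = - s + 0 = - s$)
$N{\left(f \right)} = \frac{f}{3}$ ($N{\left(f \right)} = f \frac{1}{3} = \frac{f}{3}$)
$N{\left(G{\left(-1 + 2 \right)} \right)} 61 \left(-72\right) = \frac{\left(-1\right) \left(-1 + 2\right)}{3} \cdot 61 \left(-72\right) = \frac{\left(-1\right) 1}{3} \cdot 61 \left(-72\right) = \frac{1}{3} \left(-1\right) 61 \left(-72\right) = \left(- \frac{1}{3}\right) 61 \left(-72\right) = \left(- \frac{61}{3}\right) \left(-72\right) = 1464$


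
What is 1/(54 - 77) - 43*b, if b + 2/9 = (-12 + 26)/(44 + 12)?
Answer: -1025/828 ≈ -1.2379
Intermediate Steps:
b = 1/36 (b = -2/9 + (-12 + 26)/(44 + 12) = -2/9 + 14/56 = -2/9 + 14*(1/56) = -2/9 + ¼ = 1/36 ≈ 0.027778)
1/(54 - 77) - 43*b = 1/(54 - 77) - 43*1/36 = 1/(-23) - 43/36 = -1/23 - 43/36 = -1025/828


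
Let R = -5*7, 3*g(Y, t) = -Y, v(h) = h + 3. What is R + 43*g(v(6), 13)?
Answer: -164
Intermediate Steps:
v(h) = 3 + h
g(Y, t) = -Y/3 (g(Y, t) = (-Y)/3 = -Y/3)
R = -35
R + 43*g(v(6), 13) = -35 + 43*(-(3 + 6)/3) = -35 + 43*(-⅓*9) = -35 + 43*(-3) = -35 - 129 = -164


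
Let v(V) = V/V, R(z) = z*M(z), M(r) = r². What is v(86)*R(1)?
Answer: 1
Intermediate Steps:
R(z) = z³ (R(z) = z*z² = z³)
v(V) = 1
v(86)*R(1) = 1*1³ = 1*1 = 1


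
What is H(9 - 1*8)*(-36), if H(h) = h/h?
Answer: -36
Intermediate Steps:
H(h) = 1
H(9 - 1*8)*(-36) = 1*(-36) = -36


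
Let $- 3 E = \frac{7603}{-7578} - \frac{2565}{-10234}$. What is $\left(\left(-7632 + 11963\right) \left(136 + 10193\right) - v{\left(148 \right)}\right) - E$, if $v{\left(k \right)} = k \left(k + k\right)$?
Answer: $\frac{2599454567265566}{58164939} \approx 4.4691 \cdot 10^{7}$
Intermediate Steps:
$v{\left(k \right)} = 2 k^{2}$ ($v{\left(k \right)} = k 2 k = 2 k^{2}$)
$E = \frac{14592883}{58164939}$ ($E = - \frac{\frac{7603}{-7578} - \frac{2565}{-10234}}{3} = - \frac{7603 \left(- \frac{1}{7578}\right) - - \frac{2565}{10234}}{3} = - \frac{- \frac{7603}{7578} + \frac{2565}{10234}}{3} = \left(- \frac{1}{3}\right) \left(- \frac{14592883}{19388313}\right) = \frac{14592883}{58164939} \approx 0.25089$)
$\left(\left(-7632 + 11963\right) \left(136 + 10193\right) - v{\left(148 \right)}\right) - E = \left(\left(-7632 + 11963\right) \left(136 + 10193\right) - 2 \cdot 148^{2}\right) - \frac{14592883}{58164939} = \left(4331 \cdot 10329 - 2 \cdot 21904\right) - \frac{14592883}{58164939} = \left(44734899 - 43808\right) - \frac{14592883}{58164939} = 44691091 - \frac{14592883}{58164939} = \frac{2599454567265566}{58164939}$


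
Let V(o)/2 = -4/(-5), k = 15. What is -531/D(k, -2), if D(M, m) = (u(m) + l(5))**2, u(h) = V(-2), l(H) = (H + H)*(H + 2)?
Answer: -13275/128164 ≈ -0.10358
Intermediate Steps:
V(o) = 8/5 (V(o) = 2*(-4/(-5)) = 2*(-4*(-1/5)) = 2*(4/5) = 8/5)
l(H) = 2*H*(2 + H) (l(H) = (2*H)*(2 + H) = 2*H*(2 + H))
u(h) = 8/5
D(M, m) = 128164/25 (D(M, m) = (8/5 + 2*5*(2 + 5))**2 = (8/5 + 2*5*7)**2 = (8/5 + 70)**2 = (358/5)**2 = 128164/25)
-531/D(k, -2) = -531/128164/25 = -531*25/128164 = -13275/128164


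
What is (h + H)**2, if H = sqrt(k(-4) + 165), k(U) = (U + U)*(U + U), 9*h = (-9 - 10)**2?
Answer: 148870/81 + 722*sqrt(229)/9 ≈ 3051.9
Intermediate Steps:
h = 361/9 (h = (-9 - 10)**2/9 = (1/9)*(-19)**2 = (1/9)*361 = 361/9 ≈ 40.111)
k(U) = 4*U**2 (k(U) = (2*U)*(2*U) = 4*U**2)
H = sqrt(229) (H = sqrt(4*(-4)**2 + 165) = sqrt(4*16 + 165) = sqrt(64 + 165) = sqrt(229) ≈ 15.133)
(h + H)**2 = (361/9 + sqrt(229))**2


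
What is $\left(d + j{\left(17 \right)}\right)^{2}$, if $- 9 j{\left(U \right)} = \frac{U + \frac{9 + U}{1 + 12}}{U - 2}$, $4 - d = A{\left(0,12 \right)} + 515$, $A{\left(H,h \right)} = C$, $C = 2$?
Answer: $\frac{4798887076}{18225} \approx 2.6331 \cdot 10^{5}$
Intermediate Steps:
$A{\left(H,h \right)} = 2$
$d = -513$ ($d = 4 - \left(2 + 515\right) = 4 - 517 = -513$)
$j{\left(U \right)} = - \frac{\frac{9}{13} + \frac{14 U}{13}}{9 \left(-2 + U\right)}$ ($j{\left(U \right)} = - \frac{\left(U + \frac{9 + U}{1 + 12}\right) \frac{1}{U - 2}}{9} = - \frac{\left(U + \frac{9 + U}{13}\right) \frac{1}{-2 + U}}{9} = - \frac{\left(U + \left(9 + U\right) \frac{1}{13}\right) \frac{1}{-2 + U}}{9} = - \frac{\left(U + \left(\frac{9}{13} + \frac{U}{13}\right)\right) \frac{1}{-2 + U}}{9} = - \frac{\left(\frac{9}{13} + \frac{14 U}{13}\right) \frac{1}{-2 + U}}{9} = - \frac{\frac{1}{-2 + U} \left(\frac{9}{13} + \frac{14 U}{13}\right)}{9} = - \frac{\frac{9}{13} + \frac{14 U}{13}}{9 \left(-2 + U\right)}$)
$\left(d + j{\left(17 \right)}\right)^{2} = \left(-513 + \frac{-9 - 238}{117 \left(-2 + 17\right)}\right)^{2} = \left(-513 + \frac{-9 - 238}{117 \cdot 15}\right)^{2} = \left(-513 + \frac{1}{117} \cdot \frac{1}{15} \left(-247\right)\right)^{2} = \left(-513 - \frac{19}{135}\right)^{2} = \left(- \frac{69274}{135}\right)^{2} = \frac{4798887076}{18225}$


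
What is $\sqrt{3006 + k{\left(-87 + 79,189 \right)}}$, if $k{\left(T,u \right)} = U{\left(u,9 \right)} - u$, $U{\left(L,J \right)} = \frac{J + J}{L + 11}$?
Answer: $\frac{3 \sqrt{31301}}{10} \approx 53.076$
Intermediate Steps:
$U{\left(L,J \right)} = \frac{2 J}{11 + L}$
$k{\left(T,u \right)} = - u + \frac{18}{11 + u}$ ($k{\left(T,u \right)} = 2 \cdot 9 \frac{1}{11 + u} - u = \frac{18}{11 + u} - u = - u + \frac{18}{11 + u}$)
$\sqrt{3006 + k{\left(-87 + 79,189 \right)}} = \sqrt{3006 + \frac{18 - 189 \left(11 + 189\right)}{11 + 189}} = \sqrt{3006 + \frac{18 - 189 \cdot 200}{200}} = \sqrt{3006 + \frac{18 - 37800}{200}} = \sqrt{3006 + \frac{1}{200} \left(-37782\right)} = \sqrt{3006 - \frac{18891}{100}} = \sqrt{\frac{281709}{100}} = \frac{3 \sqrt{31301}}{10}$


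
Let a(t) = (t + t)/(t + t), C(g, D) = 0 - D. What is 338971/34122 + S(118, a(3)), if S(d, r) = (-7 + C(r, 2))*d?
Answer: -35898593/34122 ≈ -1052.1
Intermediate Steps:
C(g, D) = -D
a(t) = 1 (a(t) = (2*t)/((2*t)) = (2*t)*(1/(2*t)) = 1)
S(d, r) = -9*d (S(d, r) = (-7 - 1*2)*d = (-7 - 2)*d = -9*d)
338971/34122 + S(118, a(3)) = 338971/34122 - 9*118 = 338971*(1/34122) - 1062 = 338971/34122 - 1062 = -35898593/34122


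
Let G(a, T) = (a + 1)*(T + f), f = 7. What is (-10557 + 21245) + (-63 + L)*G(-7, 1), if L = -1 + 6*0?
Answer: 13760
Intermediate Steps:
G(a, T) = (1 + a)*(7 + T) (G(a, T) = (a + 1)*(T + 7) = (1 + a)*(7 + T))
L = -1 (L = -1 + 0 = -1)
(-10557 + 21245) + (-63 + L)*G(-7, 1) = (-10557 + 21245) + (-63 - 1)*(7 + 1 + 7*(-7) + 1*(-7)) = 10688 - 64*(7 + 1 - 49 - 7) = 10688 - 64*(-48) = 10688 + 3072 = 13760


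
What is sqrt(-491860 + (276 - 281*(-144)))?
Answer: 4*I*sqrt(28195) ≈ 671.65*I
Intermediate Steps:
sqrt(-491860 + (276 - 281*(-144))) = sqrt(-491860 + (276 + 40464)) = sqrt(-491860 + 40740) = sqrt(-451120) = 4*I*sqrt(28195)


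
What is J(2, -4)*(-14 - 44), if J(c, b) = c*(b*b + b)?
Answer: -1392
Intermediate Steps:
J(c, b) = c*(b + b²) (J(c, b) = c*(b² + b) = c*(b + b²))
J(2, -4)*(-14 - 44) = (-4*2*(1 - 4))*(-14 - 44) = -4*2*(-3)*(-58) = 24*(-58) = -1392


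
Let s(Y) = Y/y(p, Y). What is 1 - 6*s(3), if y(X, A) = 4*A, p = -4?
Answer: -½ ≈ -0.50000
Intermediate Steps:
s(Y) = ¼ (s(Y) = Y/((4*Y)) = Y*(1/(4*Y)) = ¼)
1 - 6*s(3) = 1 - 6*¼ = 1 - 3/2 = -½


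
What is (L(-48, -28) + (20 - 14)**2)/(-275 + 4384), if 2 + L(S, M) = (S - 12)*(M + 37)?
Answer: -506/4109 ≈ -0.12314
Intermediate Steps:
L(S, M) = -2 + (-12 + S)*(37 + M) (L(S, M) = -2 + (S - 12)*(M + 37) = -2 + (-12 + S)*(37 + M))
(L(-48, -28) + (20 - 14)**2)/(-275 + 4384) = ((-446 - 12*(-28) + 37*(-48) - 28*(-48)) + (20 - 14)**2)/(-275 + 4384) = ((-446 + 336 - 1776 + 1344) + 6**2)/4109 = (-542 + 36)*(1/4109) = -506*1/4109 = -506/4109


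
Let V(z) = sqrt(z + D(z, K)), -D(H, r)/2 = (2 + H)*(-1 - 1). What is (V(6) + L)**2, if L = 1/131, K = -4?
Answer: 652119/17161 + 2*sqrt(38)/131 ≈ 38.094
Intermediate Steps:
L = 1/131 ≈ 0.0076336
D(H, r) = 8 + 4*H (D(H, r) = -2*(2 + H)*(-1 - 1) = -2*(2 + H)*(-2) = -2*(-4 - 2*H) = 8 + 4*H)
V(z) = sqrt(8 + 5*z) (V(z) = sqrt(z + (8 + 4*z)) = sqrt(8 + 5*z))
(V(6) + L)**2 = (sqrt(8 + 5*6) + 1/131)**2 = (sqrt(8 + 30) + 1/131)**2 = (sqrt(38) + 1/131)**2 = (1/131 + sqrt(38))**2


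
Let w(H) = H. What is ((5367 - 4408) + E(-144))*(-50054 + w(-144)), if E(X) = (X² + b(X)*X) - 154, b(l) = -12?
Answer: -1168057262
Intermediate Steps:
E(X) = -154 + X² - 12*X (E(X) = (X² - 12*X) - 154 = -154 + X² - 12*X)
((5367 - 4408) + E(-144))*(-50054 + w(-144)) = ((5367 - 4408) + (-154 + (-144)² - 12*(-144)))*(-50054 - 144) = (959 + (-154 + 20736 + 1728))*(-50198) = (959 + 22310)*(-50198) = 23269*(-50198) = -1168057262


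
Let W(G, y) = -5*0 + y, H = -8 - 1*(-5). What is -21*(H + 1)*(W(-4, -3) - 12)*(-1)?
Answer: 630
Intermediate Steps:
H = -3 (H = -8 + 5 = -3)
W(G, y) = y (W(G, y) = 0 + y = y)
-21*(H + 1)*(W(-4, -3) - 12)*(-1) = -21*(-3 + 1)*(-3 - 12)*(-1) = -(-42)*(-15)*(-1) = -21*30*(-1) = -630*(-1) = 630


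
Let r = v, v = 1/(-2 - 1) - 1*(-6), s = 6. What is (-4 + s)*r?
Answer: 34/3 ≈ 11.333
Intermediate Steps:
v = 17/3 (v = 1/(-3) + 6 = -⅓ + 6 = 17/3 ≈ 5.6667)
r = 17/3 ≈ 5.6667
(-4 + s)*r = (-4 + 6)*(17/3) = 2*(17/3) = 34/3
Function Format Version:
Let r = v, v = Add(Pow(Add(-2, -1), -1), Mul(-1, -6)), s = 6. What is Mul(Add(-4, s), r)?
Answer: Rational(34, 3) ≈ 11.333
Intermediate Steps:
v = Rational(17, 3) (v = Add(Pow(-3, -1), 6) = Add(Rational(-1, 3), 6) = Rational(17, 3) ≈ 5.6667)
r = Rational(17, 3) ≈ 5.6667
Mul(Add(-4, s), r) = Mul(Add(-4, 6), Rational(17, 3)) = Mul(2, Rational(17, 3)) = Rational(34, 3)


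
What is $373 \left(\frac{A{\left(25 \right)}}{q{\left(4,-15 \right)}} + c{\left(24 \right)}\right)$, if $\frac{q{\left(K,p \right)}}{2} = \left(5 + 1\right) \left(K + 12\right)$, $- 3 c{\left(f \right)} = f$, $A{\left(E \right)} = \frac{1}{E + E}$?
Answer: $- \frac{28646027}{9600} \approx -2984.0$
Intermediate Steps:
$A{\left(E \right)} = \frac{1}{2 E}$
$c{\left(f \right)} = - \frac{f}{3}$
$q{\left(K,p \right)} = 144 + 12 K$ ($q{\left(K,p \right)} = 2 \left(5 + 1\right) \left(K + 12\right) = 2 \cdot 6 \left(12 + K\right) = 2 \left(72 + 6 K\right) = 144 + 12 K$)
$373 \left(\frac{A{\left(25 \right)}}{q{\left(4,-15 \right)}} + c{\left(24 \right)}\right) = 373 \left(\frac{\frac{1}{2} \cdot \frac{1}{25}}{144 + 12 \cdot 4} - 8\right) = 373 \left(\frac{\frac{1}{2} \cdot \frac{1}{25}}{144 + 48} - 8\right) = 373 \left(\frac{1}{50 \cdot 192} - 8\right) = 373 \left(\frac{1}{50} \cdot \frac{1}{192} - 8\right) = 373 \left(\frac{1}{9600} - 8\right) = 373 \left(- \frac{76799}{9600}\right) = - \frac{28646027}{9600}$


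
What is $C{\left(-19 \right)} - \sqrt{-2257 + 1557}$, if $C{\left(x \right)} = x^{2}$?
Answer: $361 - 10 i \sqrt{7} \approx 361.0 - 26.458 i$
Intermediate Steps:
$C{\left(-19 \right)} - \sqrt{-2257 + 1557} = \left(-19\right)^{2} - \sqrt{-2257 + 1557} = 361 - \sqrt{-700} = 361 - 10 i \sqrt{7}$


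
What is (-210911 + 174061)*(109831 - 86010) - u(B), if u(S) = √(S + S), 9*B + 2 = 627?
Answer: -877803850 - 25*√2/3 ≈ -8.7780e+8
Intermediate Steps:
B = 625/9 (B = -2/9 + (⅑)*627 = -2/9 + 209/3 = 625/9 ≈ 69.444)
u(S) = √2*√S (u(S) = √(2*S) = √2*√S)
(-210911 + 174061)*(109831 - 86010) - u(B) = (-210911 + 174061)*(109831 - 86010) - √2*√(625/9) = -36850*23821 - √2*25/3 = -877803850 - 25*√2/3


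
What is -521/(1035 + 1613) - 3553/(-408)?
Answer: 8452/993 ≈ 8.5116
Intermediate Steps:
-521/(1035 + 1613) - 3553/(-408) = -521/2648 - 3553*(-1/408) = -521*1/2648 + 209/24 = -521/2648 + 209/24 = 8452/993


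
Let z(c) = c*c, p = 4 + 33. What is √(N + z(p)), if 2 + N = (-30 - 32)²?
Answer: 3*√579 ≈ 72.187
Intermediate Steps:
N = 3842 (N = -2 + (-30 - 32)² = -2 + (-62)² = -2 + 3844 = 3842)
p = 37
z(c) = c²
√(N + z(p)) = √(3842 + 37²) = √(3842 + 1369) = √5211 = 3*√579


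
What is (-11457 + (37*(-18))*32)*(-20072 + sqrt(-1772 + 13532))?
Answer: 657739368 - 917532*sqrt(15) ≈ 6.5419e+8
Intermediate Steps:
(-11457 + (37*(-18))*32)*(-20072 + sqrt(-1772 + 13532)) = (-11457 - 666*32)*(-20072 + sqrt(11760)) = (-11457 - 21312)*(-20072 + 28*sqrt(15)) = -32769*(-20072 + 28*sqrt(15)) = 657739368 - 917532*sqrt(15)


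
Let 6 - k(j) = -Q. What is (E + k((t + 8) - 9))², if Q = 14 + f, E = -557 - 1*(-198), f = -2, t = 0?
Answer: 116281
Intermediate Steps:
E = -359 (E = -557 + 198 = -359)
Q = 12 (Q = 14 - 2 = 12)
k(j) = 18 (k(j) = 6 - (-1)*12 = 6 - 1*(-12) = 6 + 12 = 18)
(E + k((t + 8) - 9))² = (-359 + 18)² = (-341)² = 116281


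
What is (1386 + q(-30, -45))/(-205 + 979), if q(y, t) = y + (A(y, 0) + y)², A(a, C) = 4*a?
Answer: 3976/129 ≈ 30.822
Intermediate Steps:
q(y, t) = y + 25*y² (q(y, t) = y + (4*y + y)² = y + (5*y)² = y + 25*y²)
(1386 + q(-30, -45))/(-205 + 979) = (1386 - 30*(1 + 25*(-30)))/(-205 + 979) = (1386 - 30*(1 - 750))/774 = (1386 - 30*(-749))*(1/774) = (1386 + 22470)*(1/774) = 23856*(1/774) = 3976/129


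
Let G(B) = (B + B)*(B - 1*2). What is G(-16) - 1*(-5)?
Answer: 581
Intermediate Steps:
G(B) = 2*B*(-2 + B) (G(B) = (2*B)*(B - 2) = (2*B)*(-2 + B) = 2*B*(-2 + B))
G(-16) - 1*(-5) = 2*(-16)*(-2 - 16) - 1*(-5) = 2*(-16)*(-18) + 5 = 576 + 5 = 581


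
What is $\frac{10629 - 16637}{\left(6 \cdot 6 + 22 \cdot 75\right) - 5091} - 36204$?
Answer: $- \frac{123268612}{3405} \approx -36202.0$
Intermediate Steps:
$\frac{10629 - 16637}{\left(6 \cdot 6 + 22 \cdot 75\right) - 5091} - 36204 = - \frac{6008}{\left(36 + 1650\right) - 5091} - 36204 = - \frac{6008}{1686 - 5091} - 36204 = - \frac{6008}{-3405} - 36204 = \left(-6008\right) \left(- \frac{1}{3405}\right) - 36204 = \frac{6008}{3405} - 36204 = - \frac{123268612}{3405}$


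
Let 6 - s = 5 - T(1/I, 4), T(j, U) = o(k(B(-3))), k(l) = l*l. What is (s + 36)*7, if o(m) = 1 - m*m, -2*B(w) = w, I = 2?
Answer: 3689/16 ≈ 230.56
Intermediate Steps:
B(w) = -w/2
k(l) = l²
o(m) = 1 - m²
T(j, U) = -65/16 (T(j, U) = 1 - ((-½*(-3))²)² = 1 - ((3/2)²)² = 1 - (9/4)² = 1 - 1*81/16 = 1 - 81/16 = -65/16)
s = -49/16 (s = 6 - (5 - 1*(-65/16)) = 6 - (5 + 65/16) = 6 - 1*145/16 = 6 - 145/16 = -49/16 ≈ -3.0625)
(s + 36)*7 = (-49/16 + 36)*7 = (527/16)*7 = 3689/16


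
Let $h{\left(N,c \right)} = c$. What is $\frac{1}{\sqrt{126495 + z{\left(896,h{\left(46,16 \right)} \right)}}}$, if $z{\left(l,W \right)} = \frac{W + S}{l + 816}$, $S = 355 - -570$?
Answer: $\frac{4 \sqrt{23171960767}}{216560381} \approx 0.0028117$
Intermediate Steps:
$S = 925$ ($S = 355 + 570 = 925$)
$z{\left(l,W \right)} = \frac{925 + W}{816 + l}$ ($z{\left(l,W \right)} = \frac{W + 925}{l + 816} = \frac{925 + W}{816 + l}$)
$\frac{1}{\sqrt{126495 + z{\left(896,h{\left(46,16 \right)} \right)}}} = \frac{1}{\sqrt{126495 + \frac{925 + 16}{816 + 896}}} = \frac{1}{\sqrt{126495 + \frac{1}{1712} \cdot 941}} = \frac{1}{\sqrt{126495 + \frac{941}{1712}}} = \frac{1}{\sqrt{\frac{216560381}{1712}}} = \frac{1}{\frac{1}{428} \sqrt{23171960767}} = \frac{4 \sqrt{23171960767}}{216560381}$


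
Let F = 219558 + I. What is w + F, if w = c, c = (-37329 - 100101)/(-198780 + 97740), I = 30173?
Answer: 841098589/3368 ≈ 2.4973e+5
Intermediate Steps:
c = 4581/3368 (c = -137430/(-101040) = -137430*(-1/101040) = 4581/3368 ≈ 1.3602)
F = 249731 (F = 219558 + 30173 = 249731)
w = 4581/3368 ≈ 1.3602
w + F = 4581/3368 + 249731 = 841098589/3368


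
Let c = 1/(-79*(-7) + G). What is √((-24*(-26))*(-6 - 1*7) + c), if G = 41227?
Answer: I*√3540012704755/20890 ≈ 90.067*I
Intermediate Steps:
c = 1/41780 (c = 1/(-79*(-7) + 41227) = 1/(553 + 41227) = 1/41780 ≈ 2.3935e-5)
√((-24*(-26))*(-6 - 1*7) + c) = √((-24*(-26))*(-6 - 1*7) + 1/41780) = √(624*(-6 - 7) + 1/41780) = √(624*(-13) + 1/41780) = √(-8112 + 1/41780) = √(-338919359/41780) = I*√3540012704755/20890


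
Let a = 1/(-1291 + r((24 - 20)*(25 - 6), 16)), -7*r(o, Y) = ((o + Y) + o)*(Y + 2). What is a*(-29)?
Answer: 29/1723 ≈ 0.016831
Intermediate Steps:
r(o, Y) = -(2 + Y)*(Y + 2*o)/7 (r(o, Y) = -((o + Y) + o)*(Y + 2)/7 = -((Y + o) + o)*(2 + Y)/7 = -(Y + 2*o)*(2 + Y)/7 = -(2 + Y)*(Y + 2*o)/7)
a = -1/1723 (a = 1/(-1291 + (-4*(24 - 20)*(25 - 6)/7 - 2/7*16 - 1/7*16**2 - 2/7*16*(24 - 20)*(25 - 6))) = 1/(-1291 + (-16*19/7 - 32/7 - 1/7*256 - 2/7*16*4*19)) = 1/(-1291 + (-4/7*76 - 32/7 - 256/7 - 2/7*16*76)) = 1/(-1291 + (-304/7 - 32/7 - 256/7 - 2432/7)) = 1/(-1291 - 432) = 1/(-1723) = -1/1723 ≈ -0.00058038)
a*(-29) = -1/1723*(-29) = 29/1723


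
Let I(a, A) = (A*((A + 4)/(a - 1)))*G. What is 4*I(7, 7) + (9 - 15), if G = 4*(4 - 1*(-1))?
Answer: 3062/3 ≈ 1020.7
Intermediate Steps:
G = 20 (G = 4*(4 + 1) = 4*5 = 20)
I(a, A) = 20*A*(4 + A)/(-1 + a) (I(a, A) = (A*((A + 4)/(a - 1)))*20 = (A*((4 + A)/(-1 + a)))*20 = (A*(4 + A)/(-1 + a))*20 = 20*A*(4 + A)/(-1 + a))
4*I(7, 7) + (9 - 15) = 4*(20*7*(4 + 7)/(-1 + 7)) + (9 - 15) = 4*(20*7*11/6) - 6 = 4*(20*7*(⅙)*11) - 6 = 4*(770/3) - 6 = 3080/3 - 6 = 3062/3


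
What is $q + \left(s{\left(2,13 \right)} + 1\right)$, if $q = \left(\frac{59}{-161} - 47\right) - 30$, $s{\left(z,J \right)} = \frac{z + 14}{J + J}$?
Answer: $- \frac{158547}{2093} \approx -75.751$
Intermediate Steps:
$s{\left(z,J \right)} = \frac{14 + z}{2 J}$
$q = - \frac{12456}{161}$ ($q = \left(59 \left(- \frac{1}{161}\right) - 47\right) - 30 = \left(- \frac{59}{161} - 47\right) - 30 = - \frac{7626}{161} - 30 = - \frac{12456}{161} \approx -77.366$)
$q + \left(s{\left(2,13 \right)} + 1\right) = - \frac{12456}{161} + \left(\frac{14 + 2}{2 \cdot 13} + 1\right) = - \frac{12456}{161} + \left(\frac{1}{2} \cdot \frac{1}{13} \cdot 16 + 1\right) = - \frac{12456}{161} + \left(\frac{8}{13} + 1\right) = - \frac{12456}{161} + \frac{21}{13} = - \frac{158547}{2093}$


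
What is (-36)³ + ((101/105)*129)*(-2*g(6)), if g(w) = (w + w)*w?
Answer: -2258352/35 ≈ -64524.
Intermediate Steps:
g(w) = 2*w² (g(w) = (2*w)*w = 2*w²)
(-36)³ + ((101/105)*129)*(-2*g(6)) = (-36)³ + ((101/105)*129)*(-4*6²) = -46656 + ((101*(1/105))*129)*(-4*36) = -46656 + ((101/105)*129)*(-2*72) = -46656 + (4343/35)*(-144) = -46656 - 625392/35 = -2258352/35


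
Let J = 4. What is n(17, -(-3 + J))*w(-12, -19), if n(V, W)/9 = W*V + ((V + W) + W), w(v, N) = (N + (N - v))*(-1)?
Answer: -468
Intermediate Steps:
w(v, N) = v - 2*N (w(v, N) = (-v + 2*N)*(-1) = v - 2*N)
n(V, W) = 9*V + 18*W + 9*V*W (n(V, W) = 9*(W*V + ((V + W) + W)) = 9*(V*W + (V + 2*W)) = 9*(V + 2*W + V*W) = 9*V + 18*W + 9*V*W)
n(17, -(-3 + J))*w(-12, -19) = (9*17 + 18*(-(-3 + 4)) + 9*17*(-(-3 + 4)))*(-12 - 2*(-19)) = (153 + 18*(-1*1) + 9*17*(-1*1))*(-12 + 38) = (153 + 18*(-1) + 9*17*(-1))*26 = (153 - 18 - 153)*26 = -18*26 = -468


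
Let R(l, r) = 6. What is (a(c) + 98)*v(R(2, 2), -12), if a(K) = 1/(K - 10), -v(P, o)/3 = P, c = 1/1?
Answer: -1762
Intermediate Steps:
c = 1 (c = 1*1 = 1)
v(P, o) = -3*P
a(K) = 1/(-10 + K)
(a(c) + 98)*v(R(2, 2), -12) = (1/(-10 + 1) + 98)*(-3*6) = (1/(-9) + 98)*(-18) = (-1/9 + 98)*(-18) = (881/9)*(-18) = -1762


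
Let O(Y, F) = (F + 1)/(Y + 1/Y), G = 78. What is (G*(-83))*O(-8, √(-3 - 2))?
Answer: 3984/5 + 3984*I*√5/5 ≈ 796.8 + 1781.7*I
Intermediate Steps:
O(Y, F) = (1 + F)/(Y + 1/Y)
(G*(-83))*O(-8, √(-3 - 2)) = (78*(-83))*(-8*(1 + √(-3 - 2))/(1 + (-8)²)) = -(-51792)*(1 + √(-5))/(1 + 64) = -(-51792)*(1 + I*√5)/65 = -6474*(-8/65 - 8*I*√5/65) = 3984/5 + 3984*I*√5/5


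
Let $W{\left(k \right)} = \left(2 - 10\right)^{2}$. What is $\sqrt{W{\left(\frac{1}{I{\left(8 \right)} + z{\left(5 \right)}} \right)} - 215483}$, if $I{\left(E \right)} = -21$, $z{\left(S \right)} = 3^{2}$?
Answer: $i \sqrt{215419} \approx 464.13 i$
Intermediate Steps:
$z{\left(S \right)} = 9$
$W{\left(k \right)} = 64$ ($W{\left(k \right)} = \left(-8\right)^{2} = 64$)
$\sqrt{W{\left(\frac{1}{I{\left(8 \right)} + z{\left(5 \right)}} \right)} - 215483} = \sqrt{64 - 215483} = \sqrt{-215419} = i \sqrt{215419}$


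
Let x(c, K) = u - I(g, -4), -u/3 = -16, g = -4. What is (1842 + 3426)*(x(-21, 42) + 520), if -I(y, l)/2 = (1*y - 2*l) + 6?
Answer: 3097584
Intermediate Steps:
I(y, l) = -12 - 2*y + 4*l (I(y, l) = -2*((1*y - 2*l) + 6) = -2*((y - 2*l) + 6) = -2*(6 + y - 2*l) = -12 - 2*y + 4*l)
u = 48 (u = -3*(-16) = 48)
x(c, K) = 68 (x(c, K) = 48 - (-12 - 2*(-4) + 4*(-4)) = 48 - (-12 + 8 - 16) = 48 - 1*(-20) = 48 + 20 = 68)
(1842 + 3426)*(x(-21, 42) + 520) = (1842 + 3426)*(68 + 520) = 5268*588 = 3097584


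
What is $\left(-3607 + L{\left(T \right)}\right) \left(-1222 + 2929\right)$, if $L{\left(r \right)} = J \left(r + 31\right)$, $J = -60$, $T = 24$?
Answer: $-11790249$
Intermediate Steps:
$L{\left(r \right)} = -1860 - 60 r$ ($L{\left(r \right)} = - 60 \left(r + 31\right) = - 60 \left(31 + r\right) = -1860 - 60 r$)
$\left(-3607 + L{\left(T \right)}\right) \left(-1222 + 2929\right) = \left(-3607 - 3300\right) \left(-1222 + 2929\right) = \left(-3607 - 3300\right) 1707 = \left(-6907\right) 1707 = -11790249$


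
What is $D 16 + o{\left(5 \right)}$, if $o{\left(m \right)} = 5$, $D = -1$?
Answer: $-11$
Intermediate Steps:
$D 16 + o{\left(5 \right)} = \left(-1\right) 16 + 5 = -16 + 5 = -11$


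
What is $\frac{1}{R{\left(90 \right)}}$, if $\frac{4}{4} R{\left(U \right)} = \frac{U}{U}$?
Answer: $1$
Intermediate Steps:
$R{\left(U \right)} = 1$ ($R{\left(U \right)} = \frac{U}{U} = 1$)
$\frac{1}{R{\left(90 \right)}} = 1^{-1} = 1$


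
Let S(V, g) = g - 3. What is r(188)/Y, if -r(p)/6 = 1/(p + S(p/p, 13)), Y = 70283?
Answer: -1/2319339 ≈ -4.3116e-7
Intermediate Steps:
S(V, g) = -3 + g
r(p) = -6/(10 + p) (r(p) = -6/(p + (-3 + 13)) = -6/(p + 10) = -6/(10 + p))
r(188)/Y = -6/(10 + 188)/70283 = -6/198*(1/70283) = -6*1/198*(1/70283) = -1/33*1/70283 = -1/2319339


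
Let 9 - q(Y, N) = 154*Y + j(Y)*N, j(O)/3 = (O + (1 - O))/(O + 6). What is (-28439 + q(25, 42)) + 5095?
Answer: -842861/31 ≈ -27189.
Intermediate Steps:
j(O) = 3/(6 + O) (j(O) = 3*((O + (1 - O))/(O + 6)) = 3*(1/(6 + O)) = 3/(6 + O))
q(Y, N) = 9 - 154*Y - 3*N/(6 + Y) (q(Y, N) = 9 - (154*Y + (3/(6 + Y))*N) = 9 - (154*Y + 3*N/(6 + Y)) = 9 + (-154*Y - 3*N/(6 + Y)) = 9 - 154*Y - 3*N/(6 + Y))
(-28439 + q(25, 42)) + 5095 = (-28439 + (-3*42 + (6 + 25)*(9 - 154*25))/(6 + 25)) + 5095 = (-28439 + (-126 + 31*(9 - 3850))/31) + 5095 = (-28439 + (-126 + 31*(-3841))/31) + 5095 = (-28439 + (-126 - 119071)/31) + 5095 = (-28439 + (1/31)*(-119197)) + 5095 = (-28439 - 119197/31) + 5095 = -1000806/31 + 5095 = -842861/31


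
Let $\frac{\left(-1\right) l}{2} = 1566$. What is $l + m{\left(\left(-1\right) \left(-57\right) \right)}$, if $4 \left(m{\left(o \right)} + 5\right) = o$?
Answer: $- \frac{12491}{4} \approx -3122.8$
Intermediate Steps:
$l = -3132$ ($l = \left(-2\right) 1566 = -3132$)
$m{\left(o \right)} = -5 + \frac{o}{4}$
$l + m{\left(\left(-1\right) \left(-57\right) \right)} = -3132 - \left(5 - \frac{\left(-1\right) \left(-57\right)}{4}\right) = -3132 + \left(-5 + \frac{1}{4} \cdot 57\right) = -3132 + \left(-5 + \frac{57}{4}\right) = -3132 + \frac{37}{4} = - \frac{12491}{4}$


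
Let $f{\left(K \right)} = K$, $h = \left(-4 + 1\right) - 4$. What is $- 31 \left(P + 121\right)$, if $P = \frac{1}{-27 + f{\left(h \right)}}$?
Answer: $- \frac{127503}{34} \approx -3750.1$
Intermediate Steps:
$h = -7$ ($h = -3 - 4 = -7$)
$P = - \frac{1}{34}$ ($P = \frac{1}{-27 - 7} = \frac{1}{-34} = - \frac{1}{34} \approx -0.029412$)
$- 31 \left(P + 121\right) = - 31 \left(- \frac{1}{34} + 121\right) = \left(-31\right) \frac{4113}{34} = - \frac{127503}{34}$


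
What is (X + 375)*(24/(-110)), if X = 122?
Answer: -5964/55 ≈ -108.44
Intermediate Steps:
(X + 375)*(24/(-110)) = (122 + 375)*(24/(-110)) = 497*(24*(-1/110)) = 497*(-12/55) = -5964/55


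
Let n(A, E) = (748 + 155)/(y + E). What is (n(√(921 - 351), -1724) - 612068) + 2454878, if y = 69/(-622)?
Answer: 1976223353904/1072397 ≈ 1.8428e+6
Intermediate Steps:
y = -69/622 (y = 69*(-1/622) = -69/622 ≈ -0.11093)
n(A, E) = 903/(-69/622 + E) (n(A, E) = (748 + 155)/(-69/622 + E) = 903/(-69/622 + E))
(n(√(921 - 351), -1724) - 612068) + 2454878 = (561666/(-69 + 622*(-1724)) - 612068) + 2454878 = (561666/(-69 - 1072328) - 612068) + 2454878 = (561666/(-1072397) - 612068) + 2454878 = (561666*(-1/1072397) - 612068) + 2454878 = (-561666/1072397 - 612068) + 2454878 = -656380448662/1072397 + 2454878 = 1976223353904/1072397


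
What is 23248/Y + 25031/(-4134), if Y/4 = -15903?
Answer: -140698267/21914334 ≈ -6.4204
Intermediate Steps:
Y = -63612 (Y = 4*(-15903) = -63612)
23248/Y + 25031/(-4134) = 23248/(-63612) + 25031/(-4134) = 23248*(-1/63612) + 25031*(-1/4134) = -5812/15903 - 25031/4134 = -140698267/21914334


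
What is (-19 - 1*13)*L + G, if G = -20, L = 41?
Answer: -1332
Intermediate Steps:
(-19 - 1*13)*L + G = (-19 - 1*13)*41 - 20 = (-19 - 13)*41 - 20 = -32*41 - 20 = -1312 - 20 = -1332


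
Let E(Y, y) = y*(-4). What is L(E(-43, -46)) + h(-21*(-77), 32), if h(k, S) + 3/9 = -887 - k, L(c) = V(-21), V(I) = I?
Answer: -7576/3 ≈ -2525.3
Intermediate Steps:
E(Y, y) = -4*y
L(c) = -21
h(k, S) = -2662/3 - k (h(k, S) = -⅓ + (-887 - k) = -2662/3 - k)
L(E(-43, -46)) + h(-21*(-77), 32) = -21 + (-2662/3 - (-21)*(-77)) = -21 + (-2662/3 - 1*1617) = -21 + (-2662/3 - 1617) = -21 - 7513/3 = -7576/3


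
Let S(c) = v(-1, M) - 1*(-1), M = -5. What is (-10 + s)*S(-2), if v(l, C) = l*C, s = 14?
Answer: 24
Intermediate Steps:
v(l, C) = C*l
S(c) = 6 (S(c) = -5*(-1) - 1*(-1) = 5 + 1 = 6)
(-10 + s)*S(-2) = (-10 + 14)*6 = 4*6 = 24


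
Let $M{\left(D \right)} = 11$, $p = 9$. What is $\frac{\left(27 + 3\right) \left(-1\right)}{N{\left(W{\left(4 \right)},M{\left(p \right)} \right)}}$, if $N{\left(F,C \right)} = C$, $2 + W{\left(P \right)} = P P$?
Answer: $- \frac{30}{11} \approx -2.7273$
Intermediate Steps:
$W{\left(P \right)} = -2 + P^{2}$ ($W{\left(P \right)} = -2 + P P = -2 + P^{2}$)
$\frac{\left(27 + 3\right) \left(-1\right)}{N{\left(W{\left(4 \right)},M{\left(p \right)} \right)}} = \frac{\left(27 + 3\right) \left(-1\right)}{11} = 30 \left(-1\right) \frac{1}{11} = \left(-30\right) \frac{1}{11} = - \frac{30}{11}$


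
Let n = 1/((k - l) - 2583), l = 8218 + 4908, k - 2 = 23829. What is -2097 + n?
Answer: -17031833/8122 ≈ -2097.0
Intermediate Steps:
k = 23831 (k = 2 + 23829 = 23831)
l = 13126
n = 1/8122 (n = 1/((23831 - 1*13126) - 2583) = 1/((23831 - 13126) - 2583) = 1/(10705 - 2583) = 1/8122 ≈ 0.00012312)
-2097 + n = -2097 + 1/8122 = -17031833/8122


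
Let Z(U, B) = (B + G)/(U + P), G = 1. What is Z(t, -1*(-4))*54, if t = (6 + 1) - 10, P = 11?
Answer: 135/4 ≈ 33.750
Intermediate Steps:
t = -3 (t = 7 - 10 = -3)
Z(U, B) = (1 + B)/(11 + U) (Z(U, B) = (B + 1)/(U + 11) = (1 + B)/(11 + U))
Z(t, -1*(-4))*54 = ((1 - 1*(-4))/(11 - 3))*54 = ((1 + 4)/8)*54 = ((1/8)*5)*54 = (5/8)*54 = 135/4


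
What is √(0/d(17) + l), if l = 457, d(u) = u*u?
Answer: √457 ≈ 21.378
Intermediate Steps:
d(u) = u²
√(0/d(17) + l) = √(0/(17²) + 457) = √(0/289 + 457) = √(0*(1/289) + 457) = √(0 + 457) = √457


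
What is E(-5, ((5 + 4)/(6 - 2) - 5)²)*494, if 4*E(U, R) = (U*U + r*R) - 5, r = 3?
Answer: 168701/32 ≈ 5271.9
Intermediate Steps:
E(U, R) = -5/4 + U²/4 + 3*R/4 (E(U, R) = ((U*U + 3*R) - 5)/4 = ((U² + 3*R) - 5)/4 = (-5 + U² + 3*R)/4 = -5/4 + U²/4 + 3*R/4)
E(-5, ((5 + 4)/(6 - 2) - 5)²)*494 = (-5/4 + (¼)*(-5)² + 3*((5 + 4)/(6 - 2) - 5)²/4)*494 = (-5/4 + (¼)*25 + 3*(9/4 - 5)²/4)*494 = (-5/4 + 25/4 + 3*(9*(¼) - 5)²/4)*494 = (-5/4 + 25/4 + 3*(9/4 - 5)²/4)*494 = (-5/4 + 25/4 + 3*(-11/4)²/4)*494 = (-5/4 + 25/4 + (¾)*(121/16))*494 = (-5/4 + 25/4 + 363/64)*494 = (683/64)*494 = 168701/32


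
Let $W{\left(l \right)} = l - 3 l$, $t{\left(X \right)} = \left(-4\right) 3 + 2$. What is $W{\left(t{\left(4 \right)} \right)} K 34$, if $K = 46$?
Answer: $31280$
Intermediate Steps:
$t{\left(X \right)} = -10$ ($t{\left(X \right)} = -12 + 2 = -10$)
$W{\left(l \right)} = - 2 l$
$W{\left(t{\left(4 \right)} \right)} K 34 = \left(-2\right) \left(-10\right) 46 \cdot 34 = 20 \cdot 46 \cdot 34 = 920 \cdot 34 = 31280$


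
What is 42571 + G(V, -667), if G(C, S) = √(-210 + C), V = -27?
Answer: 42571 + I*√237 ≈ 42571.0 + 15.395*I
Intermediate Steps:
42571 + G(V, -667) = 42571 + √(-210 - 27) = 42571 + √(-237) = 42571 + I*√237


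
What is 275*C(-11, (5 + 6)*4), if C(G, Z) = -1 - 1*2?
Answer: -825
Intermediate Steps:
C(G, Z) = -3 (C(G, Z) = -1 - 2 = -3)
275*C(-11, (5 + 6)*4) = 275*(-3) = -825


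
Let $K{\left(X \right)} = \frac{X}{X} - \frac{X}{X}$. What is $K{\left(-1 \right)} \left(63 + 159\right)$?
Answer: $0$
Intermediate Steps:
$K{\left(X \right)} = 0$ ($K{\left(X \right)} = 1 - 1 = 0$)
$K{\left(-1 \right)} \left(63 + 159\right) = 0 \left(63 + 159\right) = 0 \cdot 222 = 0$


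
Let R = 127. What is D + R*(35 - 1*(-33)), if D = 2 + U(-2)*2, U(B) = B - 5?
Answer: 8624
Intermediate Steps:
U(B) = -5 + B
D = -12 (D = 2 + (-5 - 2)*2 = 2 - 7*2 = 2 - 14 = -12)
D + R*(35 - 1*(-33)) = -12 + 127*(35 - 1*(-33)) = -12 + 127*(35 + 33) = -12 + 127*68 = -12 + 8636 = 8624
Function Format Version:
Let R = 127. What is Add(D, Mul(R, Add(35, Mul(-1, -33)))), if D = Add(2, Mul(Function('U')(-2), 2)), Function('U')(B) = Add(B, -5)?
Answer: 8624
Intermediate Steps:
Function('U')(B) = Add(-5, B)
D = -12 (D = Add(2, Mul(Add(-5, -2), 2)) = Add(2, Mul(-7, 2)) = Add(2, -14) = -12)
Add(D, Mul(R, Add(35, Mul(-1, -33)))) = Add(-12, Mul(127, Add(35, Mul(-1, -33)))) = Add(-12, Mul(127, Add(35, 33))) = Add(-12, Mul(127, 68)) = Add(-12, 8636) = 8624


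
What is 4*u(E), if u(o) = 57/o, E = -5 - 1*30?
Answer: -228/35 ≈ -6.5143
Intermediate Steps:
E = -35 (E = -5 - 30 = -35)
4*u(E) = 4*(57/(-35)) = 4*(57*(-1/35)) = 4*(-57/35) = -228/35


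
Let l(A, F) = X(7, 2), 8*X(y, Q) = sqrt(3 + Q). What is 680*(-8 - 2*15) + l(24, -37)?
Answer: -25840 + sqrt(5)/8 ≈ -25840.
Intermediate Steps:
X(y, Q) = sqrt(3 + Q)/8
l(A, F) = sqrt(5)/8 (l(A, F) = sqrt(3 + 2)/8 = sqrt(5)/8)
680*(-8 - 2*15) + l(24, -37) = 680*(-8 - 2*15) + sqrt(5)/8 = 680*(-8 - 30) + sqrt(5)/8 = 680*(-38) + sqrt(5)/8 = -25840 + sqrt(5)/8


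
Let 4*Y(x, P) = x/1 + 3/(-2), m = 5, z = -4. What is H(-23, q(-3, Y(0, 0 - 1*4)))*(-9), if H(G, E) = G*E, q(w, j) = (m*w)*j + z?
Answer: 2691/8 ≈ 336.38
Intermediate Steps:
Y(x, P) = -3/8 + x/4 (Y(x, P) = (x/1 + 3/(-2))/4 = (x*1 + 3*(-½))/4 = (x - 3/2)/4 = (-3/2 + x)/4 = -3/8 + x/4)
q(w, j) = -4 + 5*j*w (q(w, j) = (5*w)*j - 4 = 5*j*w - 4 = -4 + 5*j*w)
H(G, E) = E*G
H(-23, q(-3, Y(0, 0 - 1*4)))*(-9) = ((-4 + 5*(-3/8 + (¼)*0)*(-3))*(-23))*(-9) = ((-4 + 5*(-3/8 + 0)*(-3))*(-23))*(-9) = ((-4 + 5*(-3/8)*(-3))*(-23))*(-9) = ((-4 + 45/8)*(-23))*(-9) = ((13/8)*(-23))*(-9) = -299/8*(-9) = 2691/8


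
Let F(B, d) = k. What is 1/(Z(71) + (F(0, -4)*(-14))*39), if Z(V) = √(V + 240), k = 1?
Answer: -546/297805 - √311/297805 ≈ -0.0018926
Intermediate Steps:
F(B, d) = 1
Z(V) = √(240 + V)
1/(Z(71) + (F(0, -4)*(-14))*39) = 1/(√(240 + 71) + (1*(-14))*39) = 1/(√311 - 14*39) = 1/(√311 - 546) = 1/(-546 + √311)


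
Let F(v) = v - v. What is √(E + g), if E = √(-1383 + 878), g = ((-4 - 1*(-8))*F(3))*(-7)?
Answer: 505^(¼)*√I ≈ 3.352 + 3.352*I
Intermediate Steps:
F(v) = 0
g = 0 (g = ((-4 - 1*(-8))*0)*(-7) = ((-4 + 8)*0)*(-7) = (4*0)*(-7) = 0*(-7) = 0)
E = I*√505 (E = √(-505) = I*√505 ≈ 22.472*I)
√(E + g) = √(I*√505 + 0) = √(I*√505) = 505^(¼)*√I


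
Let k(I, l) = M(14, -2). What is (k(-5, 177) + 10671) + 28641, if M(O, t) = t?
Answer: 39310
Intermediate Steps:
k(I, l) = -2
(k(-5, 177) + 10671) + 28641 = (-2 + 10671) + 28641 = 10669 + 28641 = 39310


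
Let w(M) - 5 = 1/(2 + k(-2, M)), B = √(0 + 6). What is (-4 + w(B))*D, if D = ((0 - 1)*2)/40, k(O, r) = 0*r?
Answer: -3/40 ≈ -0.075000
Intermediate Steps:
k(O, r) = 0
B = √6 ≈ 2.4495
D = -1/20 (D = -1*2*(1/40) = -2*1/40 = -1/20 ≈ -0.050000)
w(M) = 11/2 (w(M) = 5 + 1/(2 + 0) = 5 + 1/2 = 5 + ½ = 11/2)
(-4 + w(B))*D = (-4 + 11/2)*(-1/20) = (3/2)*(-1/20) = -3/40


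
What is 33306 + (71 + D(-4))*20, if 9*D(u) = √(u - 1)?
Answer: 34726 + 20*I*√5/9 ≈ 34726.0 + 4.969*I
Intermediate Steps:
D(u) = √(-1 + u)/9 (D(u) = √(u - 1)/9 = √(-1 + u)/9)
33306 + (71 + D(-4))*20 = 33306 + (71 + √(-1 - 4)/9)*20 = 33306 + (71 + √(-5)/9)*20 = 33306 + (71 + (I*√5)/9)*20 = 33306 + (71 + I*√5/9)*20 = 33306 + (1420 + 20*I*√5/9) = 34726 + 20*I*√5/9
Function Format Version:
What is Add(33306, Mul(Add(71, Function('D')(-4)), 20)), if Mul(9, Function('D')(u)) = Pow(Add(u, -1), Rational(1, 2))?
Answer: Add(34726, Mul(Rational(20, 9), I, Pow(5, Rational(1, 2)))) ≈ Add(34726., Mul(4.9690, I))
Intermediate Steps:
Function('D')(u) = Mul(Rational(1, 9), Pow(Add(-1, u), Rational(1, 2))) (Function('D')(u) = Mul(Rational(1, 9), Pow(Add(u, -1), Rational(1, 2))) = Mul(Rational(1, 9), Pow(Add(-1, u), Rational(1, 2))))
Add(33306, Mul(Add(71, Function('D')(-4)), 20)) = Add(33306, Mul(Add(71, Mul(Rational(1, 9), Pow(Add(-1, -4), Rational(1, 2)))), 20)) = Add(33306, Mul(Add(71, Mul(Rational(1, 9), Pow(-5, Rational(1, 2)))), 20)) = Add(33306, Mul(Add(71, Mul(Rational(1, 9), Mul(I, Pow(5, Rational(1, 2))))), 20)) = Add(33306, Mul(Add(71, Mul(Rational(1, 9), I, Pow(5, Rational(1, 2)))), 20)) = Add(33306, Add(1420, Mul(Rational(20, 9), I, Pow(5, Rational(1, 2))))) = Add(34726, Mul(Rational(20, 9), I, Pow(5, Rational(1, 2))))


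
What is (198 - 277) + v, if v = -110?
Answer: -189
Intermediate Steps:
(198 - 277) + v = (198 - 277) - 110 = -79 - 110 = -189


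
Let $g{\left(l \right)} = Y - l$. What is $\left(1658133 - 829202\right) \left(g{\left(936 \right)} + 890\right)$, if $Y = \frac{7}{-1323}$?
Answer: $- \frac{7207555045}{189} \approx -3.8135 \cdot 10^{7}$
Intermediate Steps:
$Y = - \frac{1}{189}$ ($Y = 7 \left(- \frac{1}{1323}\right) = - \frac{1}{189} \approx -0.005291$)
$g{\left(l \right)} = - \frac{1}{189} - l$
$\left(1658133 - 829202\right) \left(g{\left(936 \right)} + 890\right) = \left(1658133 - 829202\right) \left(\left(- \frac{1}{189} - 936\right) + 890\right) = 828931 \left(\left(- \frac{1}{189} - 936\right) + 890\right) = 828931 \left(- \frac{176905}{189} + 890\right) = 828931 \left(- \frac{8695}{189}\right) = - \frac{7207555045}{189}$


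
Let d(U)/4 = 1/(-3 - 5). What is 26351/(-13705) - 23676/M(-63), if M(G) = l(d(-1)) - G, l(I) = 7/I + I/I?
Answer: -32579713/68525 ≈ -475.44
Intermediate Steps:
d(U) = -1/2 (d(U) = 4/(-3 - 5) = 4/(-8) = 4*(-1/8) = -1/2)
l(I) = 1 + 7/I (l(I) = 7/I + 1 = 1 + 7/I)
M(G) = -13 - G (M(G) = (7 - 1/2)/(-1/2) - G = -2*13/2 - G = -13 - G)
26351/(-13705) - 23676/M(-63) = 26351/(-13705) - 23676/(-13 - 1*(-63)) = 26351*(-1/13705) - 23676/(-13 + 63) = -26351/13705 - 23676/50 = -26351/13705 - 23676*1/50 = -26351/13705 - 11838/25 = -32579713/68525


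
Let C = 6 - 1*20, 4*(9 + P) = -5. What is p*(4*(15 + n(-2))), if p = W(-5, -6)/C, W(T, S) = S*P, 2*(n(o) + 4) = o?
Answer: -1230/7 ≈ -175.71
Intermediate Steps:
P = -41/4 (P = -9 + (¼)*(-5) = -9 - 5/4 = -41/4 ≈ -10.250)
n(o) = -4 + o/2
C = -14 (C = 6 - 20 = -14)
W(T, S) = -41*S/4 (W(T, S) = S*(-41/4) = -41*S/4)
p = -123/28 (p = -41/4*(-6)/(-14) = (123/2)*(-1/14) = -123/28 ≈ -4.3929)
p*(4*(15 + n(-2))) = -123*(15 + (-4 + (½)*(-2)))/7 = -123*(15 + (-4 - 1))/7 = -123*(15 - 5)/7 = -123*10/7 = -123/28*40 = -1230/7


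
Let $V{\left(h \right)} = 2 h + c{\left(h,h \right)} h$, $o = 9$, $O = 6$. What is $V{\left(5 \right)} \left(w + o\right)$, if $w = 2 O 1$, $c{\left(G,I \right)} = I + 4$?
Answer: $1155$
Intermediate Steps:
$c{\left(G,I \right)} = 4 + I$
$w = 12$ ($w = 2 \cdot 6 \cdot 1 = 12 \cdot 1 = 12$)
$V{\left(h \right)} = 2 h + h \left(4 + h\right)$ ($V{\left(h \right)} = 2 h + \left(4 + h\right) h = 2 h + h \left(4 + h\right)$)
$V{\left(5 \right)} \left(w + o\right) = 5 \left(6 + 5\right) \left(12 + 9\right) = 5 \cdot 11 \cdot 21 = 55 \cdot 21 = 1155$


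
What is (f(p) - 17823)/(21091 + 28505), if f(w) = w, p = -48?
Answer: -5957/16532 ≈ -0.36033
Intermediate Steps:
(f(p) - 17823)/(21091 + 28505) = (-48 - 17823)/(21091 + 28505) = -17871/49596 = -17871*1/49596 = -5957/16532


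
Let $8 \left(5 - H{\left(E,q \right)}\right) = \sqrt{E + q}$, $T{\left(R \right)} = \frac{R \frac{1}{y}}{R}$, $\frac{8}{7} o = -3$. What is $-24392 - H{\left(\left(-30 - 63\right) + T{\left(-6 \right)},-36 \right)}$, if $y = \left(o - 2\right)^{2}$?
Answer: $-24397 + \frac{i \sqrt{176537}}{296} \approx -24397.0 + 1.4195 i$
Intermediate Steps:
$o = - \frac{21}{8}$ ($o = \frac{7}{8} \left(-3\right) = - \frac{21}{8} \approx -2.625$)
$y = \frac{1369}{64}$ ($y = \left(- \frac{21}{8} - 2\right)^{2} = \left(- \frac{37}{8}\right)^{2} = \frac{1369}{64} \approx 21.391$)
$T{\left(R \right)} = \frac{64}{1369}$ ($T{\left(R \right)} = \frac{R \frac{1}{\frac{1369}{64}}}{R} = \frac{R \frac{64}{1369}}{R} = \frac{\frac{64}{1369} R}{R} = \frac{64}{1369}$)
$H{\left(E,q \right)} = 5 - \frac{\sqrt{E + q}}{8}$
$-24392 - H{\left(\left(-30 - 63\right) + T{\left(-6 \right)},-36 \right)} = -24392 - \left(5 - \frac{\sqrt{\left(\left(-30 - 63\right) + \frac{64}{1369}\right) - 36}}{8}\right) = -24392 - \left(5 - \frac{\sqrt{\left(-93 + \frac{64}{1369}\right) - 36}}{8}\right) = -24392 - \left(5 - \frac{\sqrt{- \frac{127253}{1369} - 36}}{8}\right) = -24392 - \left(5 - \frac{\sqrt{- \frac{176537}{1369}}}{8}\right) = -24392 - \left(5 - \frac{\frac{1}{37} i \sqrt{176537}}{8}\right) = -24392 - \left(5 - \frac{i \sqrt{176537}}{296}\right) = -24397 + \frac{i \sqrt{176537}}{296}$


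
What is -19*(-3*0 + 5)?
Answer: -95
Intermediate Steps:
-19*(-3*0 + 5) = -19*(0 + 5) = -19*5 = -95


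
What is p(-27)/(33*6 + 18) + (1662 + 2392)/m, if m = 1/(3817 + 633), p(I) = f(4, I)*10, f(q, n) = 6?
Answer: 324725405/18 ≈ 1.8040e+7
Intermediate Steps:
p(I) = 60 (p(I) = 6*10 = 60)
m = 1/4450 ≈ 0.00022472
p(-27)/(33*6 + 18) + (1662 + 2392)/m = 60/(33*6 + 18) + (1662 + 2392)/(1/4450) = 60/(198 + 18) + 4054*4450 = 60/216 + 18040300 = 60*(1/216) + 18040300 = 5/18 + 18040300 = 324725405/18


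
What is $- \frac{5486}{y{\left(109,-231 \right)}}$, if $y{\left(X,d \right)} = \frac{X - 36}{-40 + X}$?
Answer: $- \frac{378534}{73} \approx -5185.4$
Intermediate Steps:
$y{\left(X,d \right)} = \frac{-36 + X}{-40 + X}$
$- \frac{5486}{y{\left(109,-231 \right)}} = - \frac{5486}{\frac{1}{-40 + 109} \left(-36 + 109\right)} = - \frac{5486}{\frac{1}{69} \cdot 73} = - \frac{5486}{\frac{73}{69}} = \left(-5486\right) \frac{69}{73} = - \frac{378534}{73}$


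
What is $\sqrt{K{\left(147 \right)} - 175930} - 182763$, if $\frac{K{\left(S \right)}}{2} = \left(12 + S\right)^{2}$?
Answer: $-182763 + 2 i \sqrt{31342} \approx -1.8276 \cdot 10^{5} + 354.07 i$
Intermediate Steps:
$K{\left(S \right)} = 2 \left(12 + S\right)^{2}$
$\sqrt{K{\left(147 \right)} - 175930} - 182763 = \sqrt{2 \left(12 + 147\right)^{2} - 175930} - 182763 = \sqrt{2 \cdot 159^{2} - 175930} - 182763 = \sqrt{2 \cdot 25281 - 175930} - 182763 = \sqrt{50562 - 175930} - 182763 = \sqrt{-125368} - 182763 = 2 i \sqrt{31342} - 182763 = -182763 + 2 i \sqrt{31342}$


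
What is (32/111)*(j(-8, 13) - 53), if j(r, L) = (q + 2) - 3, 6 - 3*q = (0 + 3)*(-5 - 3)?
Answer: -1408/111 ≈ -12.685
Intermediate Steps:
q = 10 (q = 2 - (0 + 3)*(-5 - 3)/3 = 2 - (-8) = 2 - ⅓*(-24) = 2 + 8 = 10)
j(r, L) = 9 (j(r, L) = (10 + 2) - 3 = 12 - 3 = 9)
(32/111)*(j(-8, 13) - 53) = (32/111)*(9 - 53) = (32*(1/111))*(-44) = (32/111)*(-44) = -1408/111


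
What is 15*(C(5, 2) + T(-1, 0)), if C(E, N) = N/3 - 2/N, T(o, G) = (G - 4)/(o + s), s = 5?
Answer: -20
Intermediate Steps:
T(o, G) = (-4 + G)/(5 + o) (T(o, G) = (G - 4)/(o + 5) = (-4 + G)/(5 + o))
C(E, N) = -2/N + N/3 (C(E, N) = N*(⅓) - 2/N = N/3 - 2/N = -2/N + N/3)
15*(C(5, 2) + T(-1, 0)) = 15*((-2/2 + (⅓)*2) + (-4 + 0)/(5 - 1)) = 15*((-2*½ + ⅔) - 4/4) = 15*((-1 + ⅔) + (¼)*(-4)) = 15*(-⅓ - 1) = 15*(-4/3) = -20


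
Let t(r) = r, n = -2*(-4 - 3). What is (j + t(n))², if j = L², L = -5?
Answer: 1521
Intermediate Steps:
n = 14 (n = -2*(-7) = 14)
j = 25 (j = (-5)² = 25)
(j + t(n))² = (25 + 14)² = 39² = 1521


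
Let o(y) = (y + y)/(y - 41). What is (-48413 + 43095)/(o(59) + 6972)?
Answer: -47862/62807 ≈ -0.76205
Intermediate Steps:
o(y) = 2*y/(-41 + y) (o(y) = (2*y)/(-41 + y) = 2*y/(-41 + y))
(-48413 + 43095)/(o(59) + 6972) = (-48413 + 43095)/(2*59/(-41 + 59) + 6972) = -5318/(2*59/18 + 6972) = -5318/(2*59*(1/18) + 6972) = -5318/(59/9 + 6972) = -5318/62807/9 = -5318*9/62807 = -47862/62807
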